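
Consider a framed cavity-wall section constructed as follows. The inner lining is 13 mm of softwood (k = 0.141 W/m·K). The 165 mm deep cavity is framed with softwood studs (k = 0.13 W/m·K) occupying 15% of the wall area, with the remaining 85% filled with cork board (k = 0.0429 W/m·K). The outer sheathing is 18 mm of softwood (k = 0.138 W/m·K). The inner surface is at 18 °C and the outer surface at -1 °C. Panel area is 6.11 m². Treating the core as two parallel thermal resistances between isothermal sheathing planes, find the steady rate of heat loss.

Q ≈ 36.6 W

Sheathing layers in series; stud and cavity paths in parallel between them.
R_inner = 0.013/(0.141×6.11) = 0.01509 K/W
R_stud  = 0.165/(0.13×0.15×6.11) = 1.385 K/W
R_cav   = 0.165/(0.0429×0.85×6.11) = 0.7406 K/W
1/R_core = 1/R_stud + 1/R_cav → R_core = 0.4825 K/W
R_outer = 0.018/(0.138×6.11) = 0.02135 K/W
R_total = 0.519 K/W
Q = ΔT/R_total = 19/0.519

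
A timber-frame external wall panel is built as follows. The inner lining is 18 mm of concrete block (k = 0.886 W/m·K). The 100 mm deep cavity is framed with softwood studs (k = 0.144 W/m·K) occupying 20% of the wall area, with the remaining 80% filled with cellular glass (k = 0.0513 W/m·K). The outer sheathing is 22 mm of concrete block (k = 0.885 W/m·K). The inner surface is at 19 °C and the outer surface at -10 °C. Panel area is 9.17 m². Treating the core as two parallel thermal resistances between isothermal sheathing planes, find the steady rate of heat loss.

Q ≈ 180 W

Sheathing layers in series; stud and cavity paths in parallel between them.
R_inner = 0.018/(0.886×9.17) = 0.002215 K/W
R_stud  = 0.1/(0.144×0.2×9.17) = 0.3787 K/W
R_cav   = 0.1/(0.0513×0.8×9.17) = 0.2657 K/W
1/R_core = 1/R_stud + 1/R_cav → R_core = 0.1561 K/W
R_outer = 0.022/(0.885×9.17) = 0.002711 K/W
R_total = 0.1611 K/W
Q = ΔT/R_total = 29/0.1611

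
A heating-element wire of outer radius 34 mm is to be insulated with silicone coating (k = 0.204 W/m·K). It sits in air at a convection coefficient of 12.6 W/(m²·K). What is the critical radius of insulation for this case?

For a cylinder r_cr = k/h = 0.204/12.6
r_cr = 16.2 mm; since the bare radius (34 mm) is above r_cr, any added insulation will reduce heat loss.

r_cr ≈ 16.2 mm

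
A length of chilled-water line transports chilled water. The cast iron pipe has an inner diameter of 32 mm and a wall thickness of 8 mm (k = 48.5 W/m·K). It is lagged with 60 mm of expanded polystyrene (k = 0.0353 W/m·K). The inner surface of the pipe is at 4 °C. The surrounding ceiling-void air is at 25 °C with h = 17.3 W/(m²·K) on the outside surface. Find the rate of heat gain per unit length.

q′ ≈ 3.65 W/m

Cylindrical conduction, so R = ln(r₂/r₁)/(2πkL) per layer, in series:
R_cast iron pipe wall = ln(24/16)/(2π×48.5×1) = 0.001331 K/W
R_expanded polystyrene = ln(84/24)/(2π×0.0353×1) = 5.648 K/W
R_outer film = 1/(h_o·2πr_oL) = 1/(17.3×2π×0.084×1) = 0.1095 K/W
R_total = 5.759 K/W
Q = ΔT/R_total = 21/5.759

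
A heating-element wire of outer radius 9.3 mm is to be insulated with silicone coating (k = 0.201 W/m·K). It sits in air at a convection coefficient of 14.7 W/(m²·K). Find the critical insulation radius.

For a cylinder r_cr = k/h = 0.201/14.7
r_cr = 13.7 mm; since the bare radius (9.3 mm) is below r_cr, adding a thin layer of insulation will *increase* heat loss.

r_cr ≈ 13.7 mm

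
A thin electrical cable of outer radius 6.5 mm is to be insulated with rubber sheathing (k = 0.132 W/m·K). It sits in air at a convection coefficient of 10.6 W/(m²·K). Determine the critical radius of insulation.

r_cr ≈ 12.5 mm

For a cylinder r_cr = k/h = 0.132/10.6
r_cr = 12.5 mm; since the bare radius (6.5 mm) is below r_cr, adding a thin layer of insulation will *increase* heat loss.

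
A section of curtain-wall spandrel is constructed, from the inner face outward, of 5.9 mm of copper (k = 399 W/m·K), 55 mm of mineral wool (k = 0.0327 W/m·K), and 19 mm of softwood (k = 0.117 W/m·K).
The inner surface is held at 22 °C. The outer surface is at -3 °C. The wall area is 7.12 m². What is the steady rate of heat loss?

Treating each layer as a thermal resistance in series:
R_copper = L/(kA) = 0.0059/(399×7.12) = 2.077×10^-6 K/W
R_mineral wool = L/(kA) = 0.055/(0.0327×7.12) = 0.2362 K/W
R_softwood = L/(kA) = 0.019/(0.117×7.12) = 0.02281 K/W
R_total = 0.259 K/W
Q = ΔT / R_total = 25 / 0.259

Q ≈ 96.5 W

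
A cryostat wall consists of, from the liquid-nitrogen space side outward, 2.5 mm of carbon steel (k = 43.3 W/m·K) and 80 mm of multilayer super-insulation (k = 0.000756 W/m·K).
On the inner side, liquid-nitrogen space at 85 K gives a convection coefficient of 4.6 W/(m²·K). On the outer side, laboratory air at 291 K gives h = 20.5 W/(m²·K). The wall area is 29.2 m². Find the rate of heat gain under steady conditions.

Q ≈ 56.7 W

Series thermal resistances:
R_inner film = 1/(h_i·A) = 1/(4.6×29.2) = 0.007445 K/W
R_carbon steel = L/(kA) = 0.0025/(43.3×29.2) = 1.977×10^-6 K/W
R_multilayer super-insulation = L/(kA) = 0.08/(0.000756×29.2) = 3.624 K/W
R_outer film = 1/(h_o·A) = 1/(20.5×29.2) = 0.001671 K/W
R_total = 3.633 K/W
Q = ΔT / R_total = 206 / 3.633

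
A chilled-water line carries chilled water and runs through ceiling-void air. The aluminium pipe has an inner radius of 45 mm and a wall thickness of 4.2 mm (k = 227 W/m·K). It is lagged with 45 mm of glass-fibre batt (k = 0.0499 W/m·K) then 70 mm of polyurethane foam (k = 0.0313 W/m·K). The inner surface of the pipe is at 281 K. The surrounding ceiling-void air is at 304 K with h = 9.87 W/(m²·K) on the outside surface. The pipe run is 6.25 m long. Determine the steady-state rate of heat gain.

Cylindrical conduction, so R = ln(r₂/r₁)/(2πkL) per layer, in series:
R_aluminium pipe wall = ln(49.2/45)/(2π×227×6.25) = 1.001×10^-5 K/W
R_glass-fibre batt = ln(94.2/49.2)/(2π×0.0499×6.25) = 0.3315 K/W
R_polyurethane foam = ln(164.2/94.2)/(2π×0.0313×6.25) = 0.4521 K/W
R_outer film = 1/(h_o·2πr_oL) = 1/(9.87×2π×0.1642×6.25) = 0.01571 K/W
R_total = 0.7993 K/W
Q = ΔT/R_total = 23/0.7993

Q ≈ 28.8 W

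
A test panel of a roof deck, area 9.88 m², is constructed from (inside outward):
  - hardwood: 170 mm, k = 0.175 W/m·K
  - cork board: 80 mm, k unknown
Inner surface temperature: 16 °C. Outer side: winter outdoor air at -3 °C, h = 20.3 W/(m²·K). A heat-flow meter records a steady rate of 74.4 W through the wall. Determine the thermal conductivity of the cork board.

k ≈ 0.0532 W/(m·K)

Thermal resistances in series:
R_hardwood = L/(kA) = 0.17/(0.175×9.88) = 0.09832 K/W
R_outer film = 1/(h_o·A) = 1/(20.3×9.88) = 0.004986 K/W
Sum of known resistances R_other = 0.1033 K/W
Total R = ΔT/Q = 19/74.4 = 0.2554 K/W
R_cork board = R_total − R_other = 0.1521 K/W
k = L/(R·A) = 0.08/(0.1521×9.88)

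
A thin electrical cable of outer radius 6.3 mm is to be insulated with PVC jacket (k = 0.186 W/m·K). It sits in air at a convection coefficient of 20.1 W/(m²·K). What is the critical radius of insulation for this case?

r_cr ≈ 9.25 mm

For a cylinder r_cr = k/h = 0.186/20.1
r_cr = 9.25 mm; since the bare radius (6.3 mm) is below r_cr, adding a thin layer of insulation will *increase* heat loss.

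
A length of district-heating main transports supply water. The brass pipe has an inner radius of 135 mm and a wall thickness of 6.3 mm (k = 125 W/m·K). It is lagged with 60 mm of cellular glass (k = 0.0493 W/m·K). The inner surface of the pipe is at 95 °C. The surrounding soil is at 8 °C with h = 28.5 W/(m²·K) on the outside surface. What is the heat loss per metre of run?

For a radial system each layer contributes R = ln(r_out/r_in)/(2πkL); films add R = 1/(hA).
R_brass pipe wall = ln(141.3/135)/(2π×125×1) = 5.807×10^-5 K/W
R_cellular glass = ln(201.3/141.3)/(2π×0.0493×1) = 1.143 K/W
R_outer film = 1/(h_o·2πr_oL) = 1/(28.5×2π×0.2013×1) = 0.02774 K/W
R_total = 1.17 K/W
Q = ΔT/R_total = 87/1.17

q′ ≈ 74.3 W/m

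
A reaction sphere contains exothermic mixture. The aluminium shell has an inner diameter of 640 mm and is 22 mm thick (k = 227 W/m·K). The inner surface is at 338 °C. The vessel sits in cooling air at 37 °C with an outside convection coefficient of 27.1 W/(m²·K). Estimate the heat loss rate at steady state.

Q ≈ 12000 W

Spherical conduction: R = (1/r_in − 1/r_out)/(4πk) per layer; series-sum.
R_aluminium shell = (1/0.32 − 1/0.342)/(4π×227) = 7.047×10^-5 K/W
R_outer film = 1/(h·4πr_o²) = 1/(27.1×4π×0.342²) = 0.02511 K/W
R_total = 0.02518 K/W
Q = ΔT/R_total = 301/0.02518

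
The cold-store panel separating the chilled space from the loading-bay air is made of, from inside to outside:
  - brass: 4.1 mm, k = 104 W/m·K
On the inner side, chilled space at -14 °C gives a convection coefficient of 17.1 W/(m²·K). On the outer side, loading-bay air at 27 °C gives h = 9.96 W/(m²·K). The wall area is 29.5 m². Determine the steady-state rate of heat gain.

Using the resistance-network approach (series):
R_inner film = 1/(h_i·A) = 1/(17.1×29.5) = 0.001982 K/W
R_brass = L/(kA) = 0.0041/(104×29.5) = 1.336×10^-6 K/W
R_outer film = 1/(h_o·A) = 1/(9.96×29.5) = 0.003403 K/W
R_total = 0.005387 K/W
Q = ΔT / R_total = 41 / 0.005387

Q ≈ 7610 W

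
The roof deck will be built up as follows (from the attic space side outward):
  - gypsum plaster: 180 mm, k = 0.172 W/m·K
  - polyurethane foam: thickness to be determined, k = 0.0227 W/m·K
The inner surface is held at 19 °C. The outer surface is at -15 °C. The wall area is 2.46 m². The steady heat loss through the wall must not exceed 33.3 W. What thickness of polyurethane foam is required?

Model the wall as resistances in series:
R_gypsum plaster = L/(kA) = 0.18/(0.172×2.46) = 0.4254 K/W
Sum of the known resistances R_other = 0.4254 K/W
Required total resistance R_tot = ΔT/Q_allow = 34/33.3 = 1.021 K/W
R_polyurethane foam = R_tot − R_other = 0.5956 K/W
L = R·k·A = 0.5956×0.0227×2.46

L ≈ 33.3 mm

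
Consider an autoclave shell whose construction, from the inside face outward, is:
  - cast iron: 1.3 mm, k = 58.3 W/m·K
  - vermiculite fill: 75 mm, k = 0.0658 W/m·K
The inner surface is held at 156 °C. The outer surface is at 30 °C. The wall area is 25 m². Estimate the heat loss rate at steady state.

Treating each layer as a thermal resistance in series:
R_cast iron = L/(kA) = 0.0013/(58.3×25) = 8.919×10^-7 K/W
R_vermiculite fill = L/(kA) = 0.075/(0.0658×25) = 0.04559 K/W
R_total = 0.04559 K/W
Q = ΔT / R_total = 126 / 0.04559

Q ≈ 2760 W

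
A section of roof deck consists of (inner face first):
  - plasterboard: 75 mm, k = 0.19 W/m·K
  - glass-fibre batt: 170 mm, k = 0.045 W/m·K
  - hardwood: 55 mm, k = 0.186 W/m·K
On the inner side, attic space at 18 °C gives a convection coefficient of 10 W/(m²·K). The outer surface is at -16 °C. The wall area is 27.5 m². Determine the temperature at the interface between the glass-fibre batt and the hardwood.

T ≈ -13.8 °C

Treating each layer as a thermal resistance in series:
R_inner film = 1/(h_i·A) = 1/(10×27.5) = 0.003636 K/W
R_plasterboard = L/(kA) = 0.075/(0.19×27.5) = 0.01435 K/W
R_glass-fibre batt = L/(kA) = 0.17/(0.045×27.5) = 0.1374 K/W
R_hardwood = L/(kA) = 0.055/(0.186×27.5) = 0.01075 K/W
R_total = 0.1661 K/W;  Q = ΔT/R_total = 34/0.1661 = 204.7 W
T_interface = T_inner − Q·ΣR(inner→interface) = 18 − 205×0.1554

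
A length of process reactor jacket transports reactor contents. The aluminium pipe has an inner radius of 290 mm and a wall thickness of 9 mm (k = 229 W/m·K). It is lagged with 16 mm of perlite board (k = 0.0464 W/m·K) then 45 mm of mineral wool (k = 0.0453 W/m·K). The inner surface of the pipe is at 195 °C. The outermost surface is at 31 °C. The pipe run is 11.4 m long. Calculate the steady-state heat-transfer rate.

For a radial system each layer contributes R = ln(r_out/r_in)/(2πkL); films add R = 1/(hA).
R_aluminium pipe wall = ln(299/290)/(2π×229×11.4) = 1.863×10^-6 K/W
R_perlite board = ln(315/299)/(2π×0.0464×11.4) = 0.01568 K/W
R_mineral wool = ln(360/315)/(2π×0.0453×11.4) = 0.04115 K/W
R_total = 0.05684 K/W
Q = ΔT/R_total = 164/0.05684

Q ≈ 2890 W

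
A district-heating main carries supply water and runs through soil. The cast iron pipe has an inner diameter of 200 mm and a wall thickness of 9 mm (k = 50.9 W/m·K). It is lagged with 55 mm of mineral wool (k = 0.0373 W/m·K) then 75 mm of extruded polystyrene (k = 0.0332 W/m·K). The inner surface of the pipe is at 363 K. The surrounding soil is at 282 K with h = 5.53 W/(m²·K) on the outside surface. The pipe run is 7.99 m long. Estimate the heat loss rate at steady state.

Per-layer cylindrical resistances, series-summed:
R_cast iron pipe wall = ln(109/100)/(2π×50.9×7.99) = 3.372×10^-5 K/W
R_mineral wool = ln(164/109)/(2π×0.0373×7.99) = 0.2182 K/W
R_extruded polystyrene = ln(239/164)/(2π×0.0332×7.99) = 0.2259 K/W
R_outer film = 1/(h_o·2πr_oL) = 1/(5.53×2π×0.239×7.99) = 0.01507 K/W
R_total = 0.4592 K/W
Q = ΔT/R_total = 81/0.4592

Q ≈ 176 W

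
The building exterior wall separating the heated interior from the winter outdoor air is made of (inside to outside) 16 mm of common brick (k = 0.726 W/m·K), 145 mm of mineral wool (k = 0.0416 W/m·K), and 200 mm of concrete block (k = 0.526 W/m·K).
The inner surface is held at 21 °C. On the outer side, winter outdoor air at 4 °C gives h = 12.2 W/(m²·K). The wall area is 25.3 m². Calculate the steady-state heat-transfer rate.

Treating each layer as a thermal resistance in series:
R_common brick = L/(kA) = 0.016/(0.726×25.3) = 8.711×10^-4 K/W
R_mineral wool = L/(kA) = 0.145/(0.0416×25.3) = 0.1378 K/W
R_concrete block = L/(kA) = 0.2/(0.526×25.3) = 0.01503 K/W
R_outer film = 1/(h_o·A) = 1/(12.2×25.3) = 0.00324 K/W
R_total = 0.1569 K/W
Q = ΔT / R_total = 17 / 0.1569

Q ≈ 108 W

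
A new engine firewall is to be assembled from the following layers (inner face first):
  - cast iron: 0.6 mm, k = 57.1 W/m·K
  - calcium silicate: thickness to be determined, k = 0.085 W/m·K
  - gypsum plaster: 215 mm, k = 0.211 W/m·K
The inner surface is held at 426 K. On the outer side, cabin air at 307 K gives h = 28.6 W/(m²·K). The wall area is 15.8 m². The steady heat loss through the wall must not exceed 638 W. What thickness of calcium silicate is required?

Model the wall as resistances in series:
R_cast iron = L/(kA) = 0.0006/(57.1×15.8) = 6.651×10^-7 K/W
R_gypsum plaster = L/(kA) = 0.215/(0.211×15.8) = 0.06449 K/W
R_outer film = 1/(h_o·A) = 1/(28.6×15.8) = 0.002213 K/W
Sum of the known resistances R_other = 0.0667 K/W
Required total resistance R_tot = ΔT/Q_allow = 119/638 = 0.1865 K/W
R_calcium silicate = R_tot − R_other = 0.1198 K/W
L = R·k·A = 0.1198×0.085×15.8

L ≈ 161 mm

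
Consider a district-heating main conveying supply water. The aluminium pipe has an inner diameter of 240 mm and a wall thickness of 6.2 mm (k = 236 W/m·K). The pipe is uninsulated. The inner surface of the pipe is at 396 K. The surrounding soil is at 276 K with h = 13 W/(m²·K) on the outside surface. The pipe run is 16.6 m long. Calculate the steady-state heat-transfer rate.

Per-layer cylindrical resistances, series-summed:
R_aluminium pipe wall = ln(126.2/120)/(2π×236×16.6) = 2.047×10^-6 K/W
R_outer film = 1/(h_o·2πr_oL) = 1/(13×2π×0.1262×16.6) = 0.005844 K/W
R_total = 0.005846 K/W
Q = ΔT/R_total = 120/0.005846

Q ≈ 20500 W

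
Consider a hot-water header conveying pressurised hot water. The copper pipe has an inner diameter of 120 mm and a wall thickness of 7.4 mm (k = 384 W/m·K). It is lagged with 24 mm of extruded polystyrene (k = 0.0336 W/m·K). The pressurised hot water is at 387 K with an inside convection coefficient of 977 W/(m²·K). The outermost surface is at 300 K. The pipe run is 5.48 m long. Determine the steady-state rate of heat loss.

Q ≈ 330 W

Cylindrical conduction, so R = ln(r₂/r₁)/(2πkL) per layer, in series:
R_inner film = 1/(h_i·2πr₁L) = 1/(977×2π×0.06×5.48) = 4.954×10^-4 K/W
R_copper pipe wall = ln(67.4/60)/(2π×384×5.48) = 8.796×10^-6 K/W
R_extruded polystyrene = ln(91.4/67.4)/(2π×0.0336×5.48) = 0.2633 K/W
R_total = 0.2638 K/W
Q = ΔT/R_total = 87/0.2638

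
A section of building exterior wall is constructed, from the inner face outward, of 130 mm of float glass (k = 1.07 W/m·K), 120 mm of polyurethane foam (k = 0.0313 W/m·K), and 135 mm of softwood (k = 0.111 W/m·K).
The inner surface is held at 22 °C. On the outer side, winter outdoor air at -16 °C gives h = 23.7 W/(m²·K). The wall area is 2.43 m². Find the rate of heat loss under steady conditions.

Treating each layer as a thermal resistance in series:
R_float glass = L/(kA) = 0.13/(1.07×2.43) = 0.05 K/W
R_polyurethane foam = L/(kA) = 0.12/(0.0313×2.43) = 1.578 K/W
R_softwood = L/(kA) = 0.135/(0.111×2.43) = 0.5005 K/W
R_outer film = 1/(h_o·A) = 1/(23.7×2.43) = 0.01736 K/W
R_total = 2.146 K/W
Q = ΔT / R_total = 38 / 2.146

Q ≈ 17.7 W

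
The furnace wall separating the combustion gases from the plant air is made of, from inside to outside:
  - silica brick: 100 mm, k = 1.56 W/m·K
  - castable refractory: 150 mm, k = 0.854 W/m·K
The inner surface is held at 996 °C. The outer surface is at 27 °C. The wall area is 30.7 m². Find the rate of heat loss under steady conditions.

Q ≈ 124000 W

Treating each layer as a thermal resistance in series:
R_silica brick = L/(kA) = 0.1/(1.56×30.7) = 0.002088 K/W
R_castable refractory = L/(kA) = 0.15/(0.854×30.7) = 0.005721 K/W
R_total = 0.007809 K/W
Q = ΔT / R_total = 969 / 0.007809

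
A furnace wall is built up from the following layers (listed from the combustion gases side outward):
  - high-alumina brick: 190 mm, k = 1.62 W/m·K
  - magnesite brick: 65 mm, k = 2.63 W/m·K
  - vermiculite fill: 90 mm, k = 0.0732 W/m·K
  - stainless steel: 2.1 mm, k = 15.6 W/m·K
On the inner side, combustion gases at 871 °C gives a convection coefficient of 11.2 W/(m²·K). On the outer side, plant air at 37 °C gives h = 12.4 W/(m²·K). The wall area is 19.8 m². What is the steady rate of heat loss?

Model the wall as resistances in series:
R_inner film = 1/(h_i·A) = 1/(11.2×19.8) = 0.004509 K/W
R_high-alumina brick = L/(kA) = 0.19/(1.62×19.8) = 0.005923 K/W
R_magnesite brick = L/(kA) = 0.065/(2.63×19.8) = 0.001248 K/W
R_vermiculite fill = L/(kA) = 0.09/(0.0732×19.8) = 0.0621 K/W
R_stainless steel = L/(kA) = 0.0021/(15.6×19.8) = 6.799×10^-6 K/W
R_outer film = 1/(h_o·A) = 1/(12.4×19.8) = 0.004073 K/W
R_total = 0.07786 K/W
Q = ΔT / R_total = 834 / 0.07786

Q ≈ 10700 W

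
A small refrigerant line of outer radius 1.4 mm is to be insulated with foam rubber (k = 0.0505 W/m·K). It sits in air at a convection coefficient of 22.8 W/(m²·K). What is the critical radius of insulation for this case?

r_cr ≈ 2.21 mm

For a cylinder r_cr = k/h = 0.0505/22.8
r_cr = 2.21 mm; since the bare radius (1.4 mm) is below r_cr, adding a thin layer of insulation will *increase* heat loss.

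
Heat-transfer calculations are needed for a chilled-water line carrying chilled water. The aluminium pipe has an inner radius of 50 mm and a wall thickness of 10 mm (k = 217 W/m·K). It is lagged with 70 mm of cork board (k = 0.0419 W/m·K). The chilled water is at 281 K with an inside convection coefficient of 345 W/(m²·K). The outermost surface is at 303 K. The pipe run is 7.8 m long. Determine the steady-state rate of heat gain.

Q ≈ 58.2 W

For a radial system each layer contributes R = ln(r_out/r_in)/(2πkL); films add R = 1/(hA).
R_inner film = 1/(h_i·2πr₁L) = 1/(345×2π×0.05×7.8) = 0.001183 K/W
R_aluminium pipe wall = ln(60/50)/(2π×217×7.8) = 1.714×10^-5 K/W
R_cork board = ln(130/60)/(2π×0.0419×7.8) = 0.3765 K/W
R_total = 0.3777 K/W
Q = ΔT/R_total = 22/0.3777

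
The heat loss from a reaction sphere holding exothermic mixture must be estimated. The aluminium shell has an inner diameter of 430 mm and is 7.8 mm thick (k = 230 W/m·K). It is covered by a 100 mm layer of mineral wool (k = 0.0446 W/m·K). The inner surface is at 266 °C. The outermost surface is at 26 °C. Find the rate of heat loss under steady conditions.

Radial (spherical) resistances in series:
R_aluminium shell = (1/0.215 − 1/0.2228)/(4π×230) = 5.634×10^-5 K/W
R_mineral wool = (1/0.2228 − 1/0.3228)/(4π×0.0446) = 2.481 K/W
R_total = 2.481 K/W
Q = ΔT/R_total = 240/2.481

Q ≈ 96.7 W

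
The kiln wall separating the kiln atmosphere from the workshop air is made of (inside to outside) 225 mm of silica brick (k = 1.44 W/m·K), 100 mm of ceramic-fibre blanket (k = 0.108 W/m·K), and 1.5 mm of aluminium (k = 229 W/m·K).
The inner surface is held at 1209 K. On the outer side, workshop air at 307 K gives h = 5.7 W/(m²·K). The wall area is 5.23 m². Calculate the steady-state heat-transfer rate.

Q ≈ 3750 W

Thermal resistances in series:
R_silica brick = L/(kA) = 0.225/(1.44×5.23) = 0.02988 K/W
R_ceramic-fibre blanket = L/(kA) = 0.1/(0.108×5.23) = 0.177 K/W
R_aluminium = L/(kA) = 0.0015/(229×5.23) = 1.252×10^-6 K/W
R_outer film = 1/(h_o·A) = 1/(5.7×5.23) = 0.03354 K/W
R_total = 0.2405 K/W
Q = ΔT / R_total = 902 / 0.2405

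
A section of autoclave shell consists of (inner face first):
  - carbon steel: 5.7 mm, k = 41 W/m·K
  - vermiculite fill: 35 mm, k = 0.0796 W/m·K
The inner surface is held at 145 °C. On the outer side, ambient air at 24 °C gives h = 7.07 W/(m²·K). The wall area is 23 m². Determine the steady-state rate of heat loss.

Q ≈ 4790 W

Model the wall as resistances in series:
R_carbon steel = L/(kA) = 0.0057/(41×23) = 6.045×10^-6 K/W
R_vermiculite fill = L/(kA) = 0.035/(0.0796×23) = 0.01912 K/W
R_outer film = 1/(h_o·A) = 1/(7.07×23) = 0.00615 K/W
R_total = 0.02527 K/W
Q = ΔT / R_total = 121 / 0.02527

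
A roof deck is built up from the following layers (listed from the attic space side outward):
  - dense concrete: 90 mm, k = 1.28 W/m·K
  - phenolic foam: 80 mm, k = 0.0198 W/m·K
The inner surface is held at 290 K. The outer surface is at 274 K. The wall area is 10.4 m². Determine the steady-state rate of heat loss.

Q ≈ 40.5 W

Thermal resistances in series:
R_dense concrete = L/(kA) = 0.09/(1.28×10.4) = 0.006761 K/W
R_phenolic foam = L/(kA) = 0.08/(0.0198×10.4) = 0.3885 K/W
R_total = 0.3953 K/W
Q = ΔT / R_total = 16 / 0.3953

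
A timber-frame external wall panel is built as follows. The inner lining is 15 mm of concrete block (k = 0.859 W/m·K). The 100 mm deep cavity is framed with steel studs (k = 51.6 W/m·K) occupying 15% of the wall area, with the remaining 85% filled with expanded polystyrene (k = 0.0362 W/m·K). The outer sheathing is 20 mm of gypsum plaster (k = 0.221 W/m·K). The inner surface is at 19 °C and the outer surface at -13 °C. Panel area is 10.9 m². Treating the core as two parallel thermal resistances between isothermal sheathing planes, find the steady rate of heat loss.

Sheathing layers in series; stud and cavity paths in parallel between them.
R_inner = 0.015/(0.859×10.9) = 0.001602 K/W
R_stud  = 0.1/(51.6×0.15×10.9) = 0.001185 K/W
R_cav   = 0.1/(0.0362×0.85×10.9) = 0.2982 K/W
1/R_core = 1/R_stud + 1/R_cav → R_core = 0.001181 K/W
R_outer = 0.02/(0.221×10.9) = 0.008303 K/W
R_total = 0.01109 K/W
Q = ΔT/R_total = 32/0.01109

Q ≈ 2890 W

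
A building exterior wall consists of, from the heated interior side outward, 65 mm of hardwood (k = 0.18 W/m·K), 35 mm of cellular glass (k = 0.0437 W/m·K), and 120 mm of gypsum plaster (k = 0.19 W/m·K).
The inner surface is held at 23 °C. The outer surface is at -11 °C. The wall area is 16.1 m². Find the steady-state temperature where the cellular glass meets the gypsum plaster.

Model the wall as resistances in series:
R_hardwood = L/(kA) = 0.065/(0.18×16.1) = 0.02243 K/W
R_cellular glass = L/(kA) = 0.035/(0.0437×16.1) = 0.04975 K/W
R_gypsum plaster = L/(kA) = 0.12/(0.19×16.1) = 0.03923 K/W
R_total = 0.1114 K/W;  Q = ΔT/R_total = 34/0.1114 = 305.2 W
T_interface = T_inner − Q·ΣR(inner→interface) = 23 − 305×0.07218

T ≈ 0.972 °C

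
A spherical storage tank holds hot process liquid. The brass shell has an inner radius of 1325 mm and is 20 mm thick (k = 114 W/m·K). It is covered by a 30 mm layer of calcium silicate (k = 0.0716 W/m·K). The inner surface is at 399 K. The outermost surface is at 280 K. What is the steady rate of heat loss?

Each spherical layer contributes R = (1/r_i − 1/r_o)/(4πk):
R_brass shell = (1/1.325 − 1/1.345)/(4π×114) = 7.834×10^-6 K/W
R_calcium silicate = (1/1.345 − 1/1.375)/(4π×0.0716) = 0.01803 K/W
R_total = 0.01804 K/W
Q = ΔT/R_total = 119/0.01804

Q ≈ 6600 W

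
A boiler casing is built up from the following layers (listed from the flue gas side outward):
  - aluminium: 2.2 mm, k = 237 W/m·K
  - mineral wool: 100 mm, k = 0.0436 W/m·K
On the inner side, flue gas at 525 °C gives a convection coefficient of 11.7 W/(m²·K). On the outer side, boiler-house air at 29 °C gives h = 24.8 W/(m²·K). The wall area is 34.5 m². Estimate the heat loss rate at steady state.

Q ≈ 7070 W

Using the resistance-network approach (series):
R_inner film = 1/(h_i·A) = 1/(11.7×34.5) = 0.002477 K/W
R_aluminium = L/(kA) = 0.0022/(237×34.5) = 2.691×10^-7 K/W
R_mineral wool = L/(kA) = 0.1/(0.0436×34.5) = 0.06648 K/W
R_outer film = 1/(h_o·A) = 1/(24.8×34.5) = 0.001169 K/W
R_total = 0.07013 K/W
Q = ΔT / R_total = 496 / 0.07013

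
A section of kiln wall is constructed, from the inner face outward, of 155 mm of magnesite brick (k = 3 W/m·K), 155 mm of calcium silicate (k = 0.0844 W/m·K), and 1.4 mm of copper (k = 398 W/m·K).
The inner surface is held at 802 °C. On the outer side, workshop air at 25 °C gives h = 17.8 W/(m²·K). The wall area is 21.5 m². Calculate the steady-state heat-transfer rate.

Using the resistance-network approach (series):
R_magnesite brick = L/(kA) = 0.155/(3×21.5) = 0.002403 K/W
R_calcium silicate = L/(kA) = 0.155/(0.0844×21.5) = 0.08542 K/W
R_copper = L/(kA) = 0.0014/(398×21.5) = 1.636×10^-7 K/W
R_outer film = 1/(h_o·A) = 1/(17.8×21.5) = 0.002613 K/W
R_total = 0.09043 K/W
Q = ΔT / R_total = 777 / 0.09043

Q ≈ 8590 W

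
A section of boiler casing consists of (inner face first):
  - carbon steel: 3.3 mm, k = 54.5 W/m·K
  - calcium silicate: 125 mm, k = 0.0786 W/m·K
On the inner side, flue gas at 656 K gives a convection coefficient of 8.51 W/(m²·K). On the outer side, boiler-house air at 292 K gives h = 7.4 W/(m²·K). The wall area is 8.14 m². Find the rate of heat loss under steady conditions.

Q ≈ 1610 W

Treating each layer as a thermal resistance in series:
R_inner film = 1/(h_i·A) = 1/(8.51×8.14) = 0.01444 K/W
R_carbon steel = L/(kA) = 0.0033/(54.5×8.14) = 7.439×10^-6 K/W
R_calcium silicate = L/(kA) = 0.125/(0.0786×8.14) = 0.1954 K/W
R_outer film = 1/(h_o·A) = 1/(7.4×8.14) = 0.0166 K/W
R_total = 0.2264 K/W
Q = ΔT / R_total = 364 / 0.2264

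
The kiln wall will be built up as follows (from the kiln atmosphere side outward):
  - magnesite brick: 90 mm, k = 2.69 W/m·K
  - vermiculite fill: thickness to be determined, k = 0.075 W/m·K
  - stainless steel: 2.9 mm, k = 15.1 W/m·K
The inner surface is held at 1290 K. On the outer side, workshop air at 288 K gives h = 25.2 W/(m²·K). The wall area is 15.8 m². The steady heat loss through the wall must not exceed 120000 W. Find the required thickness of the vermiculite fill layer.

Thermal resistances in series:
R_magnesite brick = L/(kA) = 0.09/(2.69×15.8) = 0.002118 K/W
R_stainless steel = L/(kA) = 0.0029/(15.1×15.8) = 1.216×10^-5 K/W
R_outer film = 1/(h_o·A) = 1/(25.2×15.8) = 0.002512 K/W
Sum of the known resistances R_other = 0.004641 K/W
Required total resistance R_tot = ΔT/Q_allow = 1002/120000 = 0.00835 K/W
R_vermiculite fill = R_tot − R_other = 0.003709 K/W
L = R·k·A = 0.003709×0.075×15.8

L ≈ 4.39 mm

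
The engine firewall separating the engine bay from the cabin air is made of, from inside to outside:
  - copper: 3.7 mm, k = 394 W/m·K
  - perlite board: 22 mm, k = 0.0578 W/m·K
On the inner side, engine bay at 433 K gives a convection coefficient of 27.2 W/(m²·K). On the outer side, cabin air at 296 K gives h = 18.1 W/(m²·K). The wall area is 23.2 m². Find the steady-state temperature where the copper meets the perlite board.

T ≈ 422 K

Thermal resistances in series:
R_inner film = 1/(h_i·A) = 1/(27.2×23.2) = 0.001585 K/W
R_copper = L/(kA) = 0.0037/(394×23.2) = 4.048×10^-7 K/W
R_perlite board = L/(kA) = 0.022/(0.0578×23.2) = 0.01641 K/W
R_outer film = 1/(h_o·A) = 1/(18.1×23.2) = 0.002381 K/W
R_total = 0.02037 K/W;  Q = ΔT/R_total = 137/0.02037 = 6725 W
T_interface = T_inner − Q·ΣR(inner→interface) = 433 − 6720×0.001585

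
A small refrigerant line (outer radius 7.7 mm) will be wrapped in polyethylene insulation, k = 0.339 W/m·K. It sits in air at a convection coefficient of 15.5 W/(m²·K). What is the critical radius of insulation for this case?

r_cr ≈ 21.9 mm

For a cylinder r_cr = k/h = 0.339/15.5
r_cr = 21.9 mm; since the bare radius (7.7 mm) is below r_cr, adding a thin layer of insulation will *increase* heat loss.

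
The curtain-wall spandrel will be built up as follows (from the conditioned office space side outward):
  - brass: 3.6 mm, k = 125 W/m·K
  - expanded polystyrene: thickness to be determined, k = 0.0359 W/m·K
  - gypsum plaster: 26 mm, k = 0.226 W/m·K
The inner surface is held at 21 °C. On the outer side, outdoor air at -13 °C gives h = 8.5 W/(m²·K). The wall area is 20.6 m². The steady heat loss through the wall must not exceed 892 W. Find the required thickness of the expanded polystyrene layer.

L ≈ 19.8 mm

Thermal resistances in series:
R_brass = L/(kA) = 0.0036/(125×20.6) = 1.398×10^-6 K/W
R_gypsum plaster = L/(kA) = 0.026/(0.226×20.6) = 0.005585 K/W
R_outer film = 1/(h_o·A) = 1/(8.5×20.6) = 0.005711 K/W
Sum of the known resistances R_other = 0.0113 K/W
Required total resistance R_tot = ΔT/Q_allow = 34/892 = 0.03812 K/W
R_expanded polystyrene = R_tot − R_other = 0.02682 K/W
L = R·k·A = 0.02682×0.0359×20.6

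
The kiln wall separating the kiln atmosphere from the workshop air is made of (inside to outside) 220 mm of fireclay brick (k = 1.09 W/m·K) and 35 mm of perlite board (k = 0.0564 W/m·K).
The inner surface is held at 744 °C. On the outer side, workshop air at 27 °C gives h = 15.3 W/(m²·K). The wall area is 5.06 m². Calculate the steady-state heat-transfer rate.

Q ≈ 4090 W

Model the wall as resistances in series:
R_fireclay brick = L/(kA) = 0.22/(1.09×5.06) = 0.03989 K/W
R_perlite board = L/(kA) = 0.035/(0.0564×5.06) = 0.1226 K/W
R_outer film = 1/(h_o·A) = 1/(15.3×5.06) = 0.01292 K/W
R_total = 0.1754 K/W
Q = ΔT / R_total = 717 / 0.1754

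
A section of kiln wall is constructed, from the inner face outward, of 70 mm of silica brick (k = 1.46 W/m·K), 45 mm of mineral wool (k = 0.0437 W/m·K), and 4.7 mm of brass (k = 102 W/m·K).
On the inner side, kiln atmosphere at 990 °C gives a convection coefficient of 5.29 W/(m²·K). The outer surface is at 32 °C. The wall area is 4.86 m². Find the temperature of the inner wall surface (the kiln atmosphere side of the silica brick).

T ≈ 847 °C

Thermal resistances in series:
R_inner film = 1/(h_i·A) = 1/(5.29×4.86) = 0.0389 K/W
R_silica brick = L/(kA) = 0.07/(1.46×4.86) = 0.009865 K/W
R_mineral wool = L/(kA) = 0.045/(0.0437×4.86) = 0.2119 K/W
R_brass = L/(kA) = 0.0047/(102×4.86) = 9.481×10^-6 K/W
R_total = 0.2607 K/W;  Q = ΔT/R_total = 958/0.2607 = 3675 W
T_interface = T_inner − Q·ΣR(inner→interface) = 990 − 3680×0.0389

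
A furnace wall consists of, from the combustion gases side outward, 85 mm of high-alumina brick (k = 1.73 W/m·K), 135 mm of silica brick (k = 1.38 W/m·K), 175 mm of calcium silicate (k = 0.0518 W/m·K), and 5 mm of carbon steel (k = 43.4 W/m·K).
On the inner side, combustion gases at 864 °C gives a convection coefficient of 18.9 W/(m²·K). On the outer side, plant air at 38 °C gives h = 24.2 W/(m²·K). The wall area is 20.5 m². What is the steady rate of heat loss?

Series thermal resistances:
R_inner film = 1/(h_i·A) = 1/(18.9×20.5) = 0.002581 K/W
R_high-alumina brick = L/(kA) = 0.085/(1.73×20.5) = 0.002397 K/W
R_silica brick = L/(kA) = 0.135/(1.38×20.5) = 0.004772 K/W
R_calcium silicate = L/(kA) = 0.175/(0.0518×20.5) = 0.1648 K/W
R_carbon steel = L/(kA) = 0.005/(43.4×20.5) = 5.62×10^-6 K/W
R_outer film = 1/(h_o·A) = 1/(24.2×20.5) = 0.002016 K/W
R_total = 0.1766 K/W
Q = ΔT / R_total = 826 / 0.1766

Q ≈ 4680 W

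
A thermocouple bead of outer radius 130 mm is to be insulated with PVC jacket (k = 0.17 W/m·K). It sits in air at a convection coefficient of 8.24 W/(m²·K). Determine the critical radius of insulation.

For a sphere r_cr = 2k/h = 2×0.17/8.24
r_cr = 41.3 mm; since the bare radius (130 mm) is above r_cr, any added insulation will reduce heat loss.

r_cr ≈ 41.3 mm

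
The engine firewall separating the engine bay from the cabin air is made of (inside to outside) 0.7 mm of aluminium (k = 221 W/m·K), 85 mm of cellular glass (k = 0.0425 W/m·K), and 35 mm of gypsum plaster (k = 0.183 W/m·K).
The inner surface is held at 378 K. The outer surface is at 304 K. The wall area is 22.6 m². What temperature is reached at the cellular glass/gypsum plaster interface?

Using the resistance-network approach (series):
R_aluminium = L/(kA) = 0.0007/(221×22.6) = 1.402×10^-7 K/W
R_cellular glass = L/(kA) = 0.085/(0.0425×22.6) = 0.0885 K/W
R_gypsum plaster = L/(kA) = 0.035/(0.183×22.6) = 0.008463 K/W
R_total = 0.09696 K/W;  Q = ΔT/R_total = 74/0.09696 = 763.2 W
T_interface = T_inner − Q·ΣR(inner→interface) = 378 − 763×0.0885

T ≈ 310 K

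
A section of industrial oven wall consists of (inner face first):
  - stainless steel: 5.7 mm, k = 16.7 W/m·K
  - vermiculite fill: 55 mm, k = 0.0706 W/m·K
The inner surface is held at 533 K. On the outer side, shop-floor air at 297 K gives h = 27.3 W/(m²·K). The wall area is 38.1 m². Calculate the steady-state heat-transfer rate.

Q ≈ 11000 W

Treating each layer as a thermal resistance in series:
R_stainless steel = L/(kA) = 0.0057/(16.7×38.1) = 8.958×10^-6 K/W
R_vermiculite fill = L/(kA) = 0.055/(0.0706×38.1) = 0.02045 K/W
R_outer film = 1/(h_o·A) = 1/(27.3×38.1) = 9.614×10^-4 K/W
R_total = 0.02142 K/W
Q = ΔT / R_total = 236 / 0.02142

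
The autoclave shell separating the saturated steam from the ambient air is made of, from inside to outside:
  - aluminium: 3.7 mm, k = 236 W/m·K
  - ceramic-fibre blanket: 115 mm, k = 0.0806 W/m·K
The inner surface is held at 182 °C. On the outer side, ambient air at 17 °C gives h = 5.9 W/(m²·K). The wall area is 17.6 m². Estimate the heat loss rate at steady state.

Thermal resistances in series:
R_aluminium = L/(kA) = 0.0037/(236×17.6) = 8.908×10^-7 K/W
R_ceramic-fibre blanket = L/(kA) = 0.115/(0.0806×17.6) = 0.08107 K/W
R_outer film = 1/(h_o·A) = 1/(5.9×17.6) = 0.00963 K/W
R_total = 0.0907 K/W
Q = ΔT / R_total = 165 / 0.0907

Q ≈ 1820 W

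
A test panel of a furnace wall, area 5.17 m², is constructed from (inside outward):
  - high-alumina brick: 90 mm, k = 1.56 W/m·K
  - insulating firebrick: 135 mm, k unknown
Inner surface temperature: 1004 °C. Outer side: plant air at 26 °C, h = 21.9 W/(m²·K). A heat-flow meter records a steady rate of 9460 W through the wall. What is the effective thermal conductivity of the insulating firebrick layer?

Treating each layer as a thermal resistance in series:
R_high-alumina brick = L/(kA) = 0.09/(1.56×5.17) = 0.01116 K/W
R_outer film = 1/(h_o·A) = 1/(21.9×5.17) = 0.008832 K/W
Sum of known resistances R_other = 0.01999 K/W
Total R = ΔT/Q = 978/9460 = 0.1034 K/W
R_insulating firebrick = R_total − R_other = 0.08339 K/W
k = L/(R·A) = 0.135/(0.08339×5.17)

k ≈ 0.313 W/(m·K)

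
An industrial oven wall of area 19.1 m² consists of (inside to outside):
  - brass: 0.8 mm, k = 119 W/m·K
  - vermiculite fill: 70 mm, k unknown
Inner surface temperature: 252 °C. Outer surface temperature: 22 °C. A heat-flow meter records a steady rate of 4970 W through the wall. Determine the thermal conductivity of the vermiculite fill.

k ≈ 0.0792 W/(m·K)

Using the resistance-network approach (series):
R_brass = L/(kA) = 0.0008/(119×19.1) = 3.52×10^-7 K/W
Sum of known resistances R_other = 3.52×10^-7 K/W
Total R = ΔT/Q = 230/4970 = 0.04628 K/W
R_vermiculite fill = R_total − R_other = 0.04628 K/W
k = L/(R·A) = 0.07/(0.04628×19.1)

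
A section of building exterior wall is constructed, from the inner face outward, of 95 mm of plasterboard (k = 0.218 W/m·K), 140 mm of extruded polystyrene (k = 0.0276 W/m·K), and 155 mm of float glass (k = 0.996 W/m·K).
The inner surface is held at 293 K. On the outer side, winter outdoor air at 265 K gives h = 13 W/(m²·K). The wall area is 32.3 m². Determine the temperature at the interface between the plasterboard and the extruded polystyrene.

T ≈ 291 K

Series thermal resistances:
R_plasterboard = L/(kA) = 0.095/(0.218×32.3) = 0.01349 K/W
R_extruded polystyrene = L/(kA) = 0.14/(0.0276×32.3) = 0.157 K/W
R_float glass = L/(kA) = 0.155/(0.996×32.3) = 0.004818 K/W
R_outer film = 1/(h_o·A) = 1/(13×32.3) = 0.002382 K/W
R_total = 0.1777 K/W;  Q = ΔT/R_total = 28/0.1777 = 157.5 W
T_interface = T_inner − Q·ΣR(inner→interface) = 293 − 158×0.01349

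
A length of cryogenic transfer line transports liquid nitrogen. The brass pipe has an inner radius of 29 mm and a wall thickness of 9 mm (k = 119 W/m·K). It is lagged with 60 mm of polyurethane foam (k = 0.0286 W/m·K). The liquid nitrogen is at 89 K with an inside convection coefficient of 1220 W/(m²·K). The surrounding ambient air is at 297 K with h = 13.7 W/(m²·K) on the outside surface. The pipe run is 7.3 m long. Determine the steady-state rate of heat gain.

Q ≈ 281 W

Cylindrical conduction, so R = ln(r₂/r₁)/(2πkL) per layer, in series:
R_inner film = 1/(h_i·2πr₁L) = 1/(1220×2π×0.029×7.3) = 6.162×10^-4 K/W
R_brass pipe wall = ln(38/29)/(2π×119×7.3) = 4.952×10^-5 K/W
R_polyurethane foam = ln(98/38)/(2π×0.0286×7.3) = 0.7222 K/W
R_outer film = 1/(h_o·2πr_oL) = 1/(13.7×2π×0.098×7.3) = 0.01624 K/W
R_total = 0.7391 K/W
Q = ΔT/R_total = 208/0.7391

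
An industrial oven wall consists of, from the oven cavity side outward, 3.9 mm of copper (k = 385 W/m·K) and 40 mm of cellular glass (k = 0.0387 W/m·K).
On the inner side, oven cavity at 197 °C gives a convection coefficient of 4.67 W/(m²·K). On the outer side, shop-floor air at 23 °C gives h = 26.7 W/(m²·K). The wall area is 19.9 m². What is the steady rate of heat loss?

Q ≈ 2690 W

Model the wall as resistances in series:
R_inner film = 1/(h_i·A) = 1/(4.67×19.9) = 0.01076 K/W
R_copper = L/(kA) = 0.0039/(385×19.9) = 5.09×10^-7 K/W
R_cellular glass = L/(kA) = 0.04/(0.0387×19.9) = 0.05194 K/W
R_outer film = 1/(h_o·A) = 1/(26.7×19.9) = 0.001882 K/W
R_total = 0.06458 K/W
Q = ΔT / R_total = 174 / 0.06458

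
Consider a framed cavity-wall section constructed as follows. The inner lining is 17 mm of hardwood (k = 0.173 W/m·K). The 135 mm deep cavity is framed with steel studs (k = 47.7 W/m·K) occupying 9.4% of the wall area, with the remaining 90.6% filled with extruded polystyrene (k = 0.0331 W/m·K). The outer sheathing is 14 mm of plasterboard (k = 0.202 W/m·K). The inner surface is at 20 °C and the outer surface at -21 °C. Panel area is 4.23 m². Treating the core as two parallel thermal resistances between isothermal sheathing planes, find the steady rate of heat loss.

Sheathing layers in series; stud and cavity paths in parallel between them.
R_inner = 0.017/(0.173×4.23) = 0.02323 K/W
R_stud  = 0.135/(47.7×0.094×4.23) = 0.007118 K/W
R_cav   = 0.135/(0.0331×0.906×4.23) = 1.064 K/W
1/R_core = 1/R_stud + 1/R_cav → R_core = 0.007071 K/W
R_outer = 0.014/(0.202×4.23) = 0.01638 K/W
R_total = 0.04669 K/W
Q = ΔT/R_total = 41/0.04669

Q ≈ 878 W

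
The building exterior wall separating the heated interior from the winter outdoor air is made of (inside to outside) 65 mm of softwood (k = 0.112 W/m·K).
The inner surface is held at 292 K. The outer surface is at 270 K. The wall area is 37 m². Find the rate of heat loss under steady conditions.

Thermal resistances in series:
R_softwood = L/(kA) = 0.065/(0.112×37) = 0.01569 K/W
R_total = 0.01569 K/W
Q = ΔT / R_total = 22 / 0.01569

Q ≈ 1400 W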